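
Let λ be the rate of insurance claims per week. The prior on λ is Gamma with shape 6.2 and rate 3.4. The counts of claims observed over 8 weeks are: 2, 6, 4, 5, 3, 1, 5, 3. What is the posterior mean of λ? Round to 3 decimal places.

Posterior mean ≈ 3.088

Total count ∑xᵢ = 29 over n = 8 weeks.
Gamma is conjugate to the Poisson likelihood: posterior is Gamma(shape = 6.2+29 = 35.2, rate = 3.4+8 = 11.4).
E[λ | data] = 35.2/11.4 = 3.088.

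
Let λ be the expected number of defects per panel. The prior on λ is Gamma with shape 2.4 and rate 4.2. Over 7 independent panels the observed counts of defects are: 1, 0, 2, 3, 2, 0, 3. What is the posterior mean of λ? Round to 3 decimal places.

Total count ∑xᵢ = 11 over n = 7 panels.
Gamma is conjugate to the Poisson likelihood: posterior is Gamma(shape = 2.4+11 = 13.4, rate = 4.2+7 = 11.2).
Posterior mean = shape/rate = 13.4/11.2 = 1.196.

Posterior mean ≈ 1.196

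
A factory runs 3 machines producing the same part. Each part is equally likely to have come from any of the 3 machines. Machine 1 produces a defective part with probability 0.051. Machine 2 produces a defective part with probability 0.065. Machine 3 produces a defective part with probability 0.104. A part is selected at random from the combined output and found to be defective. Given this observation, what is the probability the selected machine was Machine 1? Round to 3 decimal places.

Posterior probability ≈ 0.232

P(defective|M1) = 0.051; P(defective|M2) = 0.065; P(defective|M3) = 0.104.
Prior × likelihood for each source: 0.333333·0.051=0.01700, 0.333333·0.065=0.02167, 0.333333·0.104=0.03467. Summing gives P(defective) = 0.073333.
P(Machine 1 | defective) = 0.01700 / 0.073333 = 0.232.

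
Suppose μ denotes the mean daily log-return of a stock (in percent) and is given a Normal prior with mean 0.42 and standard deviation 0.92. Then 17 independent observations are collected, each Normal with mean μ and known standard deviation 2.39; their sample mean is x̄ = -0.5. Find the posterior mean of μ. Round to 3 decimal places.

With known σ, the Normal prior is conjugate. Weight on the data is w = (n/σ²)/(n/σ² + 1/τ₀²) = 2.97614/(2.97614+1.18147) = 0.71583.
Posterior mean = w·x̄ + (1−w)·μ₀ = 0.71583·-0.5 + 0.28417·0.42 = -0.239.

Posterior mean ≈ -0.239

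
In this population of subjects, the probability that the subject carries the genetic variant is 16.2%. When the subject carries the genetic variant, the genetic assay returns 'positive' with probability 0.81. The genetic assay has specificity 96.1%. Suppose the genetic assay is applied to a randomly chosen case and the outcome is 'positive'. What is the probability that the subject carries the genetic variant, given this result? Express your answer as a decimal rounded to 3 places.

Let H be the event that the subject carries the genetic variant. P(H) = 0.162, so P(¬H) = 0.838. With E the 'positive' result, P(E|H) = 0.81 and P(E|¬H) = 0.039.
P(E) = 0.81·0.162 + 0.039·0.838 = 0.13122 + 0.032682 = 0.16390.
By Bayes' theorem, P(H|E) = 0.13122 / 0.16390 = 0.801.

P(H | E) ≈ 0.801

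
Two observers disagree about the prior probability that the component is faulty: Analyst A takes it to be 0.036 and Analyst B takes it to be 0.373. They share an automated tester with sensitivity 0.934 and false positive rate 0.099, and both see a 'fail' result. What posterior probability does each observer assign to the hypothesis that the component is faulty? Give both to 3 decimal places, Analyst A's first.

Analyst A: 0.261; Analyst B: 0.849

The likelihood ratio for a 'fail' result is 0.934/0.099 = 9.4343.
Analyst A: prior odds 0.036/0.964 = 0.037344; posterior odds 0.35232; posterior probability 0.261.
Analyst B: prior odds 0.373/0.627 = 0.59490; posterior odds 5.6125; posterior probability 0.849.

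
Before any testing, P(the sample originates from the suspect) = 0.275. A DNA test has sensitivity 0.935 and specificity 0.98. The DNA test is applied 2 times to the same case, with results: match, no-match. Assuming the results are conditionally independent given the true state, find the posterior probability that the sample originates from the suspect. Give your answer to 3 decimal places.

Let H be the event that the sample originates from the suspect; start with P(H) = 0.275. P('match'|H) = 0.935, P('match'|¬H) = 0.02.
Update on result 1 ('match'): P(H) ← 0.935·0.2750 / (0.935·0.2750 + 0.02·0.7250) = 0.25713/0.27163 = 0.9466.
Update on result 2 ('no-match'): P(H) ← 0.065·0.9466 / (0.065·0.9466 + 0.98·0.0534) = 0.061530/0.11384 = 0.5405.

Posterior P(H) ≈ 0.540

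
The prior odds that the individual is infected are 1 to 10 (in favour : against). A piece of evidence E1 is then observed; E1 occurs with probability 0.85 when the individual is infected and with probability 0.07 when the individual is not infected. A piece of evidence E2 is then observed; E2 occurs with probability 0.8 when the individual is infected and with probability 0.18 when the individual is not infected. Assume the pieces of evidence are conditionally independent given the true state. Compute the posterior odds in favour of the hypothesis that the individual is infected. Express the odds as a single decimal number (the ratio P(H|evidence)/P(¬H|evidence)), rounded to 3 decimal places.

Prior odds = 1/10 = 0.10000.
Likelihood ratio for E1 = 0.85/0.07 = 12.143.
Likelihood ratio for E2 = 0.8/0.18 = 4.4444.
Posterior odds = prior odds × LR₁ × LR₂ = 5.3968.

Posterior odds ≈ 5.397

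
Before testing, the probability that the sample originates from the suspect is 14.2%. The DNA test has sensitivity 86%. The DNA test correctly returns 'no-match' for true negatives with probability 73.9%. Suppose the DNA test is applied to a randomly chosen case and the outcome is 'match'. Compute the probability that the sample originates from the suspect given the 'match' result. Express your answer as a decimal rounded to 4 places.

P(H | E) ≈ 0.3529

Write H for 'the sample originates from the suspect'. Prior odds H:¬H = 0.142/0.858 = 0.16550. For the 'match' outcome, the likelihood ratio is 0.86/0.261 = 3.2950.
Posterior odds = 0.16550 × 3.2950 = 0.54533, so P(H|E) = 0.54533/(1+0.54533) = 0.3529.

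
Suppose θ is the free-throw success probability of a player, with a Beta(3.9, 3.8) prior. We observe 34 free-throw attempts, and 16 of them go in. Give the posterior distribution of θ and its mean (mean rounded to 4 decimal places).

Posterior: Beta(19.9, 21.8); mean ≈ 0.4772

The binomial likelihood is conjugate to the Beta prior: with 16 successes and 18 failures, the posterior is Beta(3.9+16, 3.8+18) = Beta(19.9, 21.8).
E[θ | data] = 19.9/(19.9+21.8) = 0.4772.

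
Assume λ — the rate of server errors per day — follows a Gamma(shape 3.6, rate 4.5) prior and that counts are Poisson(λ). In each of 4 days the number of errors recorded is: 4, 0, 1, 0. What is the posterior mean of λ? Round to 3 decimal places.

The Poisson likelihood adds the total count to the shape and the number of exposure periods to the rate. Here ∑xᵢ = 5 and n = 4, so shape 3.6→8.6 and rate 4.5→8.5.
E[λ | data] = 8.6/8.5 = 1.012.

Posterior mean ≈ 1.012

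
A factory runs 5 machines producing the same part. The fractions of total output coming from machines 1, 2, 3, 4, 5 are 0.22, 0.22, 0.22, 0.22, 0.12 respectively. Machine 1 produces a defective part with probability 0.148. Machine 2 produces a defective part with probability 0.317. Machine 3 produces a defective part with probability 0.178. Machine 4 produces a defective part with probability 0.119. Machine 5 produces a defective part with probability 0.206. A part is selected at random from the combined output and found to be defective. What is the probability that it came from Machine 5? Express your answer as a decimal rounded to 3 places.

Tabulate prior·likelihood by source: [1] prior 0.22, lik 0.148, product 0.03256; [2] prior 0.22, lik 0.317, product 0.06974; [3] prior 0.22, lik 0.178, product 0.03916; [4] prior 0.22, lik 0.119, product 0.02618; [5] prior 0.12, lik 0.206, product 0.02472.
Normalizing constant = 0.19236; the posterior for Machine 5 is its product over the sum, 0.02472/0.19236 = 0.129.

Posterior probability ≈ 0.129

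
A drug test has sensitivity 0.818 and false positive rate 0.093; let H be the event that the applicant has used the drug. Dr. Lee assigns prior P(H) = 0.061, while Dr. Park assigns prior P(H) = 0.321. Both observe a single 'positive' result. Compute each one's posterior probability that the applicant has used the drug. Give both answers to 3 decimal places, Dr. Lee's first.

The likelihood ratio for a 'positive' result is 0.818/0.093 = 8.7957.
Dr. Lee: prior odds 0.061/0.939 = 0.064963; posterior odds 0.57139; posterior probability 0.364.
Dr. Park: prior odds 0.321/0.679 = 0.47275; posterior odds 4.1582; posterior probability 0.806.

Dr. Lee: 0.364; Dr. Park: 0.806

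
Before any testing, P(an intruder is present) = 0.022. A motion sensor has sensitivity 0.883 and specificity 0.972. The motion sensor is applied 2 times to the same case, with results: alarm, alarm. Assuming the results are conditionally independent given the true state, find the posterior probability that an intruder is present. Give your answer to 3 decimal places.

Posterior P(H) ≈ 0.957

With H the event that an intruder is present, the joint likelihood of the observed sequence is P(data|H) = 0.883·0.883 = 0.77969 and P(data|¬H) = 0.028·0.028 = 0.00078400.
Bayes: P(H|data) = 0.022·0.77969 / (0.022·0.77969 + 0.978·0.00078400) = 0.017153/0.017920 = 0.9572.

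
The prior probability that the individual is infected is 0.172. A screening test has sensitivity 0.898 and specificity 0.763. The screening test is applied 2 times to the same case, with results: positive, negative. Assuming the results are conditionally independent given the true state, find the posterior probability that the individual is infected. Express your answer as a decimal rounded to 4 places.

Posterior P(H) ≈ 0.0952

Let H be the event that the individual is infected; start with P(H) = 0.172. P('positive'|H) = 0.898, P('positive'|¬H) = 0.237.
Update on result 1 ('positive'): P(H) ← 0.898·0.1720 / (0.898·0.1720 + 0.237·0.8280) = 0.15446/0.35069 = 0.4404.
Update on result 2 ('negative'): P(H) ← 0.102·0.4404 / (0.102·0.4404 + 0.763·0.5596) = 0.044924/0.47187 = 0.0952.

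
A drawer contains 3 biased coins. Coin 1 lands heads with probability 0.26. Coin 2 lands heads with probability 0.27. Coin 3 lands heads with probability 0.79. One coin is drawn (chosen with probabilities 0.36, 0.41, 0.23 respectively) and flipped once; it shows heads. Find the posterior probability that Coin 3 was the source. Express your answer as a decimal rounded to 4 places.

Posterior probability ≈ 0.4707

Tabulate prior·likelihood by source: [1] prior 0.36, lik 0.26, product 0.09360; [2] prior 0.41, lik 0.27, product 0.1107; [3] prior 0.23, lik 0.79, product 0.1817.
Normalizing constant = 0.38600; the posterior for Coin 3 is its product over the sum, 0.1817/0.38600 = 0.4707.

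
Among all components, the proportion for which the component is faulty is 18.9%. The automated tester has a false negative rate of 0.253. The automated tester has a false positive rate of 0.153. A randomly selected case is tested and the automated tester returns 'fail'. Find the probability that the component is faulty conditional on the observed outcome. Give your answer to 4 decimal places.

Let H be the event that the component is faulty. P(H) = 0.189, so P(¬H) = 0.811. With E the 'fail' result, P(E|H) = 0.747 and P(E|¬H) = 0.153.
P(E) = 0.747·0.189 + 0.153·0.811 = 0.14118 + 0.12408 = 0.26527.
By Bayes' theorem, P(H|E) = 0.14118 / 0.26527 = 0.5322.

P(H | E) ≈ 0.5322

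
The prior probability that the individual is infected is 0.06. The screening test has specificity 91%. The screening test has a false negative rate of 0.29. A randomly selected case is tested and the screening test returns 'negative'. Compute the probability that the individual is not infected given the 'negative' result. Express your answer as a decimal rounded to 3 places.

P(¬H | E) ≈ 0.980

Write H for 'the individual is infected'. Prior odds H:¬H = 0.06/0.94 = 0.063830. For the 'negative' outcome, the likelihood ratio is 0.29/0.91 = 0.31868.
Posterior odds = 0.063830 × 0.31868 = 0.020341, so P(H|E) = 0.020341/(1+0.020341) = 0.020. Then P(¬H|E) = 1 − 0.020 = 0.980.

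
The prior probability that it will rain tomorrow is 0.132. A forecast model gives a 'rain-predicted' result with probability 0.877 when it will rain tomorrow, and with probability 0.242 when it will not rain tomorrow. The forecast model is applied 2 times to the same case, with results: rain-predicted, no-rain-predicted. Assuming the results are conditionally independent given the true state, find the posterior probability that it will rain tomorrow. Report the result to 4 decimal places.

With H the event that it will rain tomorrow, the joint likelihood of the observed sequence is P(data|H) = 0.877·0.123 = 0.10787 and P(data|¬H) = 0.242·0.758 = 0.18344.
Bayes: P(H|data) = 0.132·0.10787 / (0.132·0.10787 + 0.868·0.18344) = 0.014239/0.17346 = 0.0821.

Posterior P(H) ≈ 0.0821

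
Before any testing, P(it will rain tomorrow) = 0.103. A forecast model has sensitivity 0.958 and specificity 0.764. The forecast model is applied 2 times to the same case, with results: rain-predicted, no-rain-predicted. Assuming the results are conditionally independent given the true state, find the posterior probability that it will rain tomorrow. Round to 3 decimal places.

Posterior P(H) ≈ 0.025

With H the event that it will rain tomorrow, the joint likelihood of the observed sequence is P(data|H) = 0.958·0.042 = 0.040236 and P(data|¬H) = 0.236·0.764 = 0.18030.
Bayes: P(H|data) = 0.103·0.040236 / (0.103·0.040236 + 0.897·0.18030) = 0.0041443/0.16588 = 0.0250.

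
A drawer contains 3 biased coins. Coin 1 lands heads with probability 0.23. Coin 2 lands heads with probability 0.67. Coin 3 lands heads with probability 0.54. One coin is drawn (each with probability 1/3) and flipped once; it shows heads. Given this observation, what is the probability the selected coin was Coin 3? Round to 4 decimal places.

Posterior probability ≈ 0.3750

P(heads|C1) = 0.23; P(heads|C2) = 0.67; P(heads|C3) = 0.54.
Prior × likelihood for each source: 0.333333·0.23=0.07667, 0.333333·0.67=0.2233, 0.333333·0.54=0.1800. Summing gives P(heads) = 0.48000.
P(Coin 3 | heads) = 0.1800 / 0.48000 = 0.3750.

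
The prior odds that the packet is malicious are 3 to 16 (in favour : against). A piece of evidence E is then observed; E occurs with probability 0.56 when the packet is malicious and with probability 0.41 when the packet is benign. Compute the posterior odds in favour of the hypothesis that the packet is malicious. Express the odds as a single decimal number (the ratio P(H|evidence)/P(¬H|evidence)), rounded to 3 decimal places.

Posterior odds ≈ 0.256

Prior odds = 3/16 = 0.18750.
Likelihood ratio for E = 0.56/0.41 = 1.3659.
Posterior odds = prior odds × LR = 0.25610.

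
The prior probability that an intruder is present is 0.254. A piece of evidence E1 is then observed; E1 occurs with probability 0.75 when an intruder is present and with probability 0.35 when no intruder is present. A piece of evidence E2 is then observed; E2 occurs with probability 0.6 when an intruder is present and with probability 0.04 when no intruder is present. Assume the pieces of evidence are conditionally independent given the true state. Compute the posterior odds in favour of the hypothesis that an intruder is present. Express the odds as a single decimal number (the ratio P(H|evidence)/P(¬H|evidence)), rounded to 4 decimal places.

Posterior odds ≈ 10.9441

Prior odds = 0.254/(1−0.254) = 0.34048.
Likelihood ratio for E1 = 0.75/0.35 = 2.1429.
Likelihood ratio for E2 = 0.6/0.04 = 15.000.
Posterior odds = prior odds × LR₁ × LR₂ = 10.944.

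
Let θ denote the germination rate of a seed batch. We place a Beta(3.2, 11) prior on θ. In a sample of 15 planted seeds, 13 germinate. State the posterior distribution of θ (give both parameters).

Posterior: Beta(16.2, 13)

The binomial likelihood is conjugate to the Beta prior: with 13 successes and 2 failures, the posterior is Beta(3.2+13, 11+2) = Beta(16.2, 13).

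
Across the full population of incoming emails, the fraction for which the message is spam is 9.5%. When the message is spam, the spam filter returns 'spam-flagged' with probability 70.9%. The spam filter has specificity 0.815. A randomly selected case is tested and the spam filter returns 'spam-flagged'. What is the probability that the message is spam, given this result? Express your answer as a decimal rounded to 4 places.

P(H | E) ≈ 0.2869

Write H for 'the message is spam'. Prior odds H:¬H = 0.095/0.905 = 0.10497. For the 'spam-flagged' outcome, the likelihood ratio is 0.709/0.185 = 3.8324.
Posterior odds = 0.10497 × 3.8324 = 0.40230, so P(H|E) = 0.40230/(1+0.40230) = 0.2869.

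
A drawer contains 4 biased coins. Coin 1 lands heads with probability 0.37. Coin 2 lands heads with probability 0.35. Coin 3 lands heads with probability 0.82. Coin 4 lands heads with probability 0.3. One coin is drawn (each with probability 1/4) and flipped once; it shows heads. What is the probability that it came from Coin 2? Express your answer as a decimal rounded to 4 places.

P(heads|C1) = 0.37; P(heads|C2) = 0.35; P(heads|C3) = 0.82; P(heads|C4) = 0.3.
Prior × likelihood for each source: 0.25·0.37=0.09250, 0.25·0.35=0.08750, 0.25·0.82=0.2050, 0.25·0.3=0.07500. Summing gives P(heads) = 0.46000.
P(Coin 2 | heads) = 0.08750 / 0.46000 = 0.1902.

Posterior probability ≈ 0.1902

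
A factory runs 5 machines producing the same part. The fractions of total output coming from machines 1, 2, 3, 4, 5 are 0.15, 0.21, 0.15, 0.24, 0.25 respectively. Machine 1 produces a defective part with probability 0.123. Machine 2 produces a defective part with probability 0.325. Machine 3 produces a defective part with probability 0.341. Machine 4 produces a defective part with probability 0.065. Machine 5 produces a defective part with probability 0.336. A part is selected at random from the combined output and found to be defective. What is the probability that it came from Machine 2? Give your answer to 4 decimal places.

P(defective|M1) = 0.123; P(defective|M2) = 0.325; P(defective|M3) = 0.341; P(defective|M4) = 0.065; P(defective|M5) = 0.336.
Prior × likelihood for each source: 0.15·0.123=0.01845, 0.21·0.325=0.06825, 0.15·0.341=0.05115, 0.24·0.065=0.01560, 0.25·0.336=0.08400. Summing gives P(defective) = 0.23745.
P(Machine 2 | defective) = 0.06825 / 0.23745 = 0.2874.

Posterior probability ≈ 0.2874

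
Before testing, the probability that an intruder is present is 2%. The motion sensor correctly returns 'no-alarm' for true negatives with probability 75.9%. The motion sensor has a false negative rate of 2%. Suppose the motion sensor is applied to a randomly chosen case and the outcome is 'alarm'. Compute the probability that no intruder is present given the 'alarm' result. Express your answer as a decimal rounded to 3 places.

P(¬H | E) ≈ 0.923

Write H for 'an intruder is present'. Prior odds H:¬H = 0.02/0.98 = 0.020408. For the 'alarm' outcome, the likelihood ratio is 0.98/0.241 = 4.0664.
Posterior odds = 0.020408 × 4.0664 = 0.082988, so P(H|E) = 0.082988/(1+0.082988) = 0.077. Then P(¬H|E) = 1 − 0.077 = 0.923.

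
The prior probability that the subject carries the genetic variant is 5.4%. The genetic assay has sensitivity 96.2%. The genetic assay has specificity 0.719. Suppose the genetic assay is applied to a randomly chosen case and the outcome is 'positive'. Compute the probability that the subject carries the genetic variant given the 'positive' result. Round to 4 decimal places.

P(H | E) ≈ 0.1635

Let H be the event that the subject carries the genetic variant. P(H) = 0.054, so P(¬H) = 0.946. With E the 'positive' result, P(E|H) = 0.962 and P(E|¬H) = 0.281.
P(E) = 0.962·0.054 + 0.281·0.946 = 0.051948 + 0.26583 = 0.31777.
By Bayes' theorem, P(H|E) = 0.051948 / 0.31777 = 0.1635.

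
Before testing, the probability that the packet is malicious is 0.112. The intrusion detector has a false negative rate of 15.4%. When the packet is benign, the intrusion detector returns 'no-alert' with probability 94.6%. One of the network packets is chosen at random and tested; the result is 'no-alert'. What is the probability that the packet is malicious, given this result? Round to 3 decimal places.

Write H for 'the packet is malicious'. Prior odds H:¬H = 0.112/0.888 = 0.12613. For the 'no-alert' outcome, the likelihood ratio is 0.154/0.946 = 0.16279.
Posterior odds = 0.12613 × 0.16279 = 0.020532, so P(H|E) = 0.020532/(1+0.020532) = 0.020.

P(H | E) ≈ 0.020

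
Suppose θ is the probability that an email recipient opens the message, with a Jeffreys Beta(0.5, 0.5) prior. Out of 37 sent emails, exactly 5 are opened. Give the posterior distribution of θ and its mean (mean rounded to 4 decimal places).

The binomial likelihood is conjugate to the Beta prior: with 5 successes and 32 failures, the posterior is Beta(0.5+5, 0.5+32) = Beta(5.5, 32.5).
Posterior mean = α/(α+β) = 5.5/38 = 0.1447.

Posterior: Beta(5.5, 32.5); mean ≈ 0.1447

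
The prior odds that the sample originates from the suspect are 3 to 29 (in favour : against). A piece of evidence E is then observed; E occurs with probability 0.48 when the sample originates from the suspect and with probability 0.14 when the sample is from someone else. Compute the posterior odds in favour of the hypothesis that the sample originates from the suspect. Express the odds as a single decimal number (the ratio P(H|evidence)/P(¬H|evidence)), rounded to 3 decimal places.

Posterior odds ≈ 0.355

Prior odds = 3/29 = 0.10345.
Likelihood ratio for E = 0.48/0.14 = 3.4286.
Posterior odds = prior odds × LR = 0.35468.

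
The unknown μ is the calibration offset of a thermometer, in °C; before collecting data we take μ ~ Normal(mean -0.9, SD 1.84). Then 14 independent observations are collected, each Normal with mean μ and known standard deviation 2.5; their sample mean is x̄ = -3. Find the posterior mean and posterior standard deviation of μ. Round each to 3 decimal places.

Posterior mean ≈ -2.755; posterior SD ≈ 0.628

With known σ, the Normal prior is conjugate. Weight on the data is w = (n/σ²)/(n/σ² + 1/τ₀²) = 2.24000/(2.24000+0.295369) = 0.88350.
Posterior mean = w·x̄ + (1−w)·μ₀ = 0.88350·-3 + 0.11650·-0.9 = -2.755. Posterior variance = 1/(2.24000+0.295369) = 0.394420, so SD = 0.628.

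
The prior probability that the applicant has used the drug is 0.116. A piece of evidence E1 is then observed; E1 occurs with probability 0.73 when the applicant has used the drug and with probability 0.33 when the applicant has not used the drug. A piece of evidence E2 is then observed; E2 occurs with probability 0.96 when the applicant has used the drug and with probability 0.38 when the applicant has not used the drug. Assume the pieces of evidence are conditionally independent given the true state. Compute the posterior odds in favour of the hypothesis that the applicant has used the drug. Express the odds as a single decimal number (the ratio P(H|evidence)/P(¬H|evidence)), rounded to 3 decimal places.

Posterior odds ≈ 0.733

Prior odds = 0.116/(1−0.116) = 0.13122. In log-odds, ln(0.13122) = -2.0309.
Add log likelihood ratios: ln(2.2121) + ln(2.5263) = 1.7207.
Posterior log-odds = -0.31015, so posterior odds = exp(-0.31015) = 0.73333.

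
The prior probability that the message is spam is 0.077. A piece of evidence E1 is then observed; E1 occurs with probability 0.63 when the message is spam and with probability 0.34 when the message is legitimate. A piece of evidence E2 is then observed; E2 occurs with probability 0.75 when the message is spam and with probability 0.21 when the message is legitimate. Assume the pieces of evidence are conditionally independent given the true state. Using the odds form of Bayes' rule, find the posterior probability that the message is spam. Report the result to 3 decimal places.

Prior odds = 0.077/(1−0.077) = 0.083424.
Likelihood ratio for E1 = 0.63/0.34 = 1.8529.
Likelihood ratio for E2 = 0.75/0.21 = 3.5714.
Posterior odds = prior odds × LR₁ × LR₂ = 0.55207.
Posterior probability = odds/(1+odds) = 0.55207/1.5521 = 0.356.

Posterior probability ≈ 0.356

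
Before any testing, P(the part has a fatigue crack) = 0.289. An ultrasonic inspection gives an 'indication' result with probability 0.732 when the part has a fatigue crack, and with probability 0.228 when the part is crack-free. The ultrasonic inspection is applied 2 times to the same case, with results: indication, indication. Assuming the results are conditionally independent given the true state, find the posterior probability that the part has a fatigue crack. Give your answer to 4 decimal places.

With H the event that the part has a fatigue crack, the joint likelihood of the observed sequence is P(data|H) = 0.732·0.732 = 0.53582 and P(data|¬H) = 0.228·0.228 = 0.051984.
Bayes: P(H|data) = 0.289·0.53582 / (0.289·0.53582 + 0.711·0.051984) = 0.15485/0.19181 = 0.8073.

Posterior P(H) ≈ 0.8073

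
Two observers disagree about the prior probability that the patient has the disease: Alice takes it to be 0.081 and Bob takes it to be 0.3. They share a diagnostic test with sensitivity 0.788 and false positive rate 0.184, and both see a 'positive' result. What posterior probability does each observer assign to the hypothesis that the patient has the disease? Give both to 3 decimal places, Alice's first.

The likelihood ratio for a 'positive' result is 0.788/0.184 = 4.2826.
Alice: prior odds 0.081/0.919 = 0.088139; posterior odds 0.37747; posterior probability 0.274.
Bob: prior odds 0.3/0.7 = 0.42857; posterior odds 1.8354; posterior probability 0.647.

Alice: 0.274; Bob: 0.647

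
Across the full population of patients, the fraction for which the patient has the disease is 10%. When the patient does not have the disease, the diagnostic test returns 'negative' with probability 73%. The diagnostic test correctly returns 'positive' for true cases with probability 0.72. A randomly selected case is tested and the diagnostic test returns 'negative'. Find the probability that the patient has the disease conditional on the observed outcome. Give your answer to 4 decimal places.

P(H | E) ≈ 0.0409

Let H be the event that the patient has the disease. P(H) = 0.1, so P(¬H) = 0.9. With E the 'negative' result, P(E|H) = 0.28 and P(E|¬H) = 0.73.
P(E) = 0.28·0.1 + 0.73·0.9 = 0.028000 + 0.65700 = 0.68500.
By Bayes' theorem, P(H|E) = 0.028000 / 0.68500 = 0.0409.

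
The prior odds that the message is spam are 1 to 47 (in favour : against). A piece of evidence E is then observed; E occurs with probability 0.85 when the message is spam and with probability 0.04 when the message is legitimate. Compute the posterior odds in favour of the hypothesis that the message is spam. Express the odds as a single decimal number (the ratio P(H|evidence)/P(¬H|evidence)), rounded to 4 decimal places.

Prior odds = 1/47 = 0.021277.
Likelihood ratio for E = 0.85/0.04 = 21.250.
Posterior odds = prior odds × LR = 0.45213.

Posterior odds ≈ 0.4521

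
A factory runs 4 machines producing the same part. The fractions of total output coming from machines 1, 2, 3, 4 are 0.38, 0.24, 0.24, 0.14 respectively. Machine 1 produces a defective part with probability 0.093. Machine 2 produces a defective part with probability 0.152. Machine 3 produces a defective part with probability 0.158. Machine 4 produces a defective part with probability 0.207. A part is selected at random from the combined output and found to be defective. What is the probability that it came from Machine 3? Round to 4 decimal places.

Tabulate prior·likelihood by source: [1] prior 0.38, lik 0.093, product 0.03534; [2] prior 0.24, lik 0.152, product 0.03648; [3] prior 0.24, lik 0.158, product 0.03792; [4] prior 0.14, lik 0.207, product 0.02898.
Normalizing constant = 0.13872; the posterior for Machine 3 is its product over the sum, 0.03792/0.13872 = 0.2734.

Posterior probability ≈ 0.2734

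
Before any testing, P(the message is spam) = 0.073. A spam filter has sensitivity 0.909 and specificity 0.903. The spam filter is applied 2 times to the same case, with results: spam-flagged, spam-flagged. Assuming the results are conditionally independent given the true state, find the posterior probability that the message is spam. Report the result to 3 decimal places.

Let H be the event that the message is spam; start with P(H) = 0.073. P('spam-flagged'|H) = 0.909, P('spam-flagged'|¬H) = 0.097.
Update on result 1 ('spam-flagged'): P(H) ← 0.909·0.0730 / (0.909·0.0730 + 0.097·0.9270) = 0.066357/0.15628 = 0.4246.
Update on result 2 ('spam-flagged'): P(H) ← 0.909·0.4246 / (0.909·0.4246 + 0.097·0.5754) = 0.38597/0.44179 = 0.8737.

Posterior P(H) ≈ 0.874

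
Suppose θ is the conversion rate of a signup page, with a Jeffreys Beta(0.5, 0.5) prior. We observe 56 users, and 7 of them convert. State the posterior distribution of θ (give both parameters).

Posterior: Beta(7.5, 49.5)

The binomial likelihood is conjugate to the Beta prior: with 7 successes and 49 failures, the posterior is Beta(0.5+7, 0.5+49) = Beta(7.5, 49.5).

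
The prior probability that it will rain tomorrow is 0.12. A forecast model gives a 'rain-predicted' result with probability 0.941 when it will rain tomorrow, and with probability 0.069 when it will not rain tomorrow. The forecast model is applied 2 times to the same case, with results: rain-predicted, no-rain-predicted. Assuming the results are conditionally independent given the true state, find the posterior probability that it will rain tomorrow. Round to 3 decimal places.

Posterior P(H) ≈ 0.105

Let H be the event that it will rain tomorrow; start with P(H) = 0.12. P('rain-predicted'|H) = 0.941, P('rain-predicted'|¬H) = 0.069.
Update on result 1 ('rain-predicted'): P(H) ← 0.941·0.1200 / (0.941·0.1200 + 0.069·0.8800) = 0.11292/0.17364 = 0.6503.
Update on result 2 ('no-rain-predicted'): P(H) ← 0.059·0.6503 / (0.059·0.6503 + 0.931·0.3497) = 0.038368/0.36393 = 0.1054.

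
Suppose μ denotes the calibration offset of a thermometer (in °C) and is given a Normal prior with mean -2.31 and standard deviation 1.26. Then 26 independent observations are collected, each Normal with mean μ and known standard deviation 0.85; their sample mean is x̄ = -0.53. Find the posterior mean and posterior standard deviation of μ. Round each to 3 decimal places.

Prior precision 1/τ₀² = 1/1.26² = 0.629882; data precision n/σ² = 26/0.85² = 35.9862.
Posterior precision = 0.629882 + 35.9862 = 36.6160, giving posterior SD = 1/√36.6160 = 0.165.
Posterior mean = (0.629882·-2.31 + 35.9862·-0.53) / 36.6160 = -0.561.

Posterior mean ≈ -0.561; posterior SD ≈ 0.165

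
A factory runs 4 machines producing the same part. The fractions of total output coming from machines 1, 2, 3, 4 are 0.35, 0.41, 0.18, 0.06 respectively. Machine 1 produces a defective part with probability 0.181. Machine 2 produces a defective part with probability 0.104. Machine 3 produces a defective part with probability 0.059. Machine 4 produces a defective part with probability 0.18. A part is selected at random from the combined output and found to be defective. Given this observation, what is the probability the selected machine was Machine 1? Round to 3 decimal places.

P(defective|M1) = 0.181; P(defective|M2) = 0.104; P(defective|M3) = 0.059; P(defective|M4) = 0.18.
Prior × likelihood for each source: 0.35·0.181=0.06335, 0.41·0.104=0.04264, 0.18·0.059=0.01062, 0.06·0.18=0.01080. Summing gives P(defective) = 0.12741.
P(Machine 1 | defective) = 0.06335 / 0.12741 = 0.497.

Posterior probability ≈ 0.497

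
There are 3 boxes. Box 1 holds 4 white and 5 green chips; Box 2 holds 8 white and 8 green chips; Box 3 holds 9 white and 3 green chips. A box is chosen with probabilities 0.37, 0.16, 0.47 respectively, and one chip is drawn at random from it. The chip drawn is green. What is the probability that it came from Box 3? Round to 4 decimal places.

P(green|Box 1) = 0.5556; P(green|Box 2) = 0.5; P(green|Box 3) = 0.25.
Prior × likelihood for each source: 0.37·0.5556=0.2056, 0.16·0.5=0.08000, 0.47·0.25=0.1175. Summing gives P(green) = 0.40306.
P(Box 3 | green) = 0.1175 / 0.40306 = 0.2915.

Posterior probability ≈ 0.2915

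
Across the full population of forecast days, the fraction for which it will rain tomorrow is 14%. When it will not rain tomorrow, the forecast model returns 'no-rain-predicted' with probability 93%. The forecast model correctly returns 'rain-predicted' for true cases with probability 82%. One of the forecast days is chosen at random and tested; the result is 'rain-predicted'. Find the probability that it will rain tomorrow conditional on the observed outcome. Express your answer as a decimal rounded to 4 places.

Let H be the event that it will rain tomorrow. P(H) = 0.14, so P(¬H) = 0.86. With E the 'rain-predicted' result, P(E|H) = 0.82 and P(E|¬H) = 0.07.
P(E) = 0.82·0.14 + 0.07·0.86 = 0.11480 + 0.060200 = 0.17500.
By Bayes' theorem, P(H|E) = 0.11480 / 0.17500 = 0.6560.

P(H | E) ≈ 0.6560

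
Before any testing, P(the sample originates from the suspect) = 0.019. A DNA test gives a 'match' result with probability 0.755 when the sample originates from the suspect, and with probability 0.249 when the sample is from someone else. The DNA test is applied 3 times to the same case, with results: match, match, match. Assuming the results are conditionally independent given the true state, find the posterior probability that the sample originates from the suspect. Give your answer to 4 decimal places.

Posterior P(H) ≈ 0.3506

Let H be the event that the sample originates from the suspect; start with P(H) = 0.019. P('match'|H) = 0.755, P('match'|¬H) = 0.249.
Update on result 1 ('match'): P(H) ← 0.755·0.0190 / (0.755·0.0190 + 0.249·0.9810) = 0.014345/0.25861 = 0.0555.
Update on result 2 ('match'): P(H) ← 0.755·0.0555 / (0.755·0.0555 + 0.249·0.9445) = 0.041879/0.27707 = 0.1512.
Update on result 3 ('match'): P(H) ← 0.755·0.1512 / (0.755·0.1512 + 0.249·0.8488) = 0.11412/0.32548 = 0.3506.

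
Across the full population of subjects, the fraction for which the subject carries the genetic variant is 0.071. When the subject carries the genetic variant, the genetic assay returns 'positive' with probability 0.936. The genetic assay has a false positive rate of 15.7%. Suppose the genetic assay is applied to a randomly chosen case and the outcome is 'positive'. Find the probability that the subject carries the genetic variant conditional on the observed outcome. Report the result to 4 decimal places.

Write H for 'the subject carries the genetic variant'. Prior odds H:¬H = 0.071/0.929 = 0.076426. For the 'positive' outcome, the likelihood ratio is 0.936/0.157 = 5.9618.
Posterior odds = 0.076426 × 5.9618 = 0.45564, so P(H|E) = 0.45564/(1+0.45564) = 0.3130.

P(H | E) ≈ 0.3130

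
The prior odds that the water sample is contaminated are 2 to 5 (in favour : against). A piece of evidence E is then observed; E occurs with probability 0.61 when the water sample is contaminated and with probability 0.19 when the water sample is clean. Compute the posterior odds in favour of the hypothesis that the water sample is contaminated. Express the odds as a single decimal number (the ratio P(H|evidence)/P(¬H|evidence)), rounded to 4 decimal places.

Posterior odds ≈ 1.2842

Prior odds = 2/5 = 0.40000. In log-odds, ln(0.40000) = -0.91629.
Add log likelihood ratio: ln(3.2105) = 1.1664.
Posterior log-odds = 0.25014, so posterior odds = exp(0.25014) = 1.2842.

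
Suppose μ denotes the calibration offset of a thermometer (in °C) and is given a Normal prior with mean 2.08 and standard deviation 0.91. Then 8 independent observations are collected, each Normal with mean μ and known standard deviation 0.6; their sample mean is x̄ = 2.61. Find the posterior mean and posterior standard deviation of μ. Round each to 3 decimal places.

Prior precision 1/τ₀² = 1/0.91² = 1.20758; data precision n/σ² = 8/0.6² = 22.2222.
Posterior precision = 1.20758 + 22.2222 = 23.4298, giving posterior SD = 1/√23.4298 = 0.207.
Posterior mean = (1.20758·2.08 + 22.2222·2.61) / 23.4298 = 2.583.

Posterior mean ≈ 2.583; posterior SD ≈ 0.207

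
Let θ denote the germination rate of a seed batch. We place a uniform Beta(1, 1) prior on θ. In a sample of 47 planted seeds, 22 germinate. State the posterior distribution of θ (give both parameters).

Posterior: Beta(23, 26)

The binomial likelihood is conjugate to the Beta prior: with 22 successes and 25 failures, the posterior is Beta(1+22, 1+25) = Beta(23, 26).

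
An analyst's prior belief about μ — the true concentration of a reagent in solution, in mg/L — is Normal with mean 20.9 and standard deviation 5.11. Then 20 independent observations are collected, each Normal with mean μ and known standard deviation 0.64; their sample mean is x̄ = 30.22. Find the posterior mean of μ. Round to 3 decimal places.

With known σ, the Normal prior is conjugate. Weight on the data is w = (n/σ²)/(n/σ² + 1/τ₀²) = 48.8281/(48.8281+0.0382964) = 0.99922.
Posterior mean = w·x̄ + (1−w)·μ₀ = 0.99922·30.22 + 0.00078370·20.9 = 30.213.

Posterior mean ≈ 30.213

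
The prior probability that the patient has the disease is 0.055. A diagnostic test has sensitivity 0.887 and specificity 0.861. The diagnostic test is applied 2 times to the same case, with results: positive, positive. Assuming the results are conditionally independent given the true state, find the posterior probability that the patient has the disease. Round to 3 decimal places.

Let H be the event that the patient has the disease; start with P(H) = 0.055. P('positive'|H) = 0.887, P('positive'|¬H) = 0.139.
Update on result 1 ('positive'): P(H) ← 0.887·0.0550 / (0.887·0.0550 + 0.139·0.9450) = 0.048785/0.18014 = 0.2708.
Update on result 2 ('positive'): P(H) ← 0.887·0.2708 / (0.887·0.2708 + 0.139·0.7292) = 0.24021/0.34157 = 0.7033.

Posterior P(H) ≈ 0.703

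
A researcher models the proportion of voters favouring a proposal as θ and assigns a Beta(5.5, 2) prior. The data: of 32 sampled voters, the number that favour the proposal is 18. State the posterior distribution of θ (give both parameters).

Posterior: Beta(23.5, 16)

Observing 18 successes and 14 failures updates Beta(5.5, 2) by adding the success and failure counts to the two shape parameters: α = 5.5+18 = 23.5, β = 2+14 = 16.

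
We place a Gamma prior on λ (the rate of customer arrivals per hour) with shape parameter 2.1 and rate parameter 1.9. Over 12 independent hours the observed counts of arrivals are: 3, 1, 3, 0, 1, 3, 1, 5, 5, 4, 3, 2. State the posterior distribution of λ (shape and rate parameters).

Total count ∑xᵢ = 31 over n = 12 hours.
Gamma is conjugate to the Poisson likelihood: posterior is Gamma(shape = 2.1+31 = 33.1, rate = 1.9+12 = 13.9).

Posterior: Gamma(shape=33.1, rate=13.9)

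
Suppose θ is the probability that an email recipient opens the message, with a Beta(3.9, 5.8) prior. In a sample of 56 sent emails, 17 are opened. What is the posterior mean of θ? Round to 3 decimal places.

The binomial likelihood is conjugate to the Beta prior: with 17 successes and 39 failures, the posterior is Beta(3.9+17, 5.8+39) = Beta(20.9, 44.8).
E[θ | data] = 20.9/(20.9+44.8) = 0.318.

Posterior mean ≈ 0.318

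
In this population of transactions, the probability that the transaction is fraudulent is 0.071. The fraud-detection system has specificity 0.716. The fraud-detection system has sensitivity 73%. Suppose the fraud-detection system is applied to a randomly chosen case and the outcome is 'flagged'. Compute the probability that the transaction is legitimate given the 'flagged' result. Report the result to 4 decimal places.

Let H be the event that the transaction is fraudulent. P(H) = 0.071, so P(¬H) = 0.929. With E the 'flagged' result, P(E|H) = 0.73 and P(E|¬H) = 0.284.
P(E) = 0.73·0.071 + 0.284·0.929 = 0.051830 + 0.26384 = 0.31567.
By Bayes' theorem, P(H|E) = 0.051830 / 0.31567 = 0.1642. Hence P(¬H|E) = 1 − 0.1642 = 0.8358.

P(¬H | E) ≈ 0.8358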